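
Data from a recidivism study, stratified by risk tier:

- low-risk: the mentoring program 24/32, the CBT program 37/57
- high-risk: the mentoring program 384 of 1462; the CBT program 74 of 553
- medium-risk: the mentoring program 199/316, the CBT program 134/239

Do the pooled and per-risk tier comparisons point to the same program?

Yes

Low-risk: the mentoring program 24/32 = 75.0%, the CBT program 37/57 = 64.9% → the mentoring program
High-risk: the mentoring program 384/1462 = 26.3%, the CBT program 74/553 = 13.4% → the mentoring program
Medium-risk: the mentoring program 199/316 = 63.0%, the CBT program 134/239 = 56.1% → the mentoring program
Overall: the mentoring program 607/1810 = 33.5%, the CBT program 245/849 = 28.9% → the mentoring program
The mentoring program wins overall and in every risk group — no reversal.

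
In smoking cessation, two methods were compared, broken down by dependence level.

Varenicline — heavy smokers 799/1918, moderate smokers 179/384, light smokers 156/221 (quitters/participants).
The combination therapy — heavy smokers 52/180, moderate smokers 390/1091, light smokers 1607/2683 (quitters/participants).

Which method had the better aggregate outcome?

Heavy smokers: varenicline 799/1918 = 41.7%, the combination therapy 52/180 = 28.9% → varenicline
Moderate smokers: varenicline 179/384 = 46.6%, the combination therapy 390/1091 = 35.7% → varenicline
Light smokers: varenicline 156/221 = 70.6%, the combination therapy 1607/2683 = 59.9% → varenicline
Overall: varenicline 1134/2523 = 44.9%, the combination therapy 2049/3954 = 51.8% → the combination therapy
(Varenicline wins every dependence group but the combination therapy wins overall — varenicline's participants skew toward the low-rate heavy smokers group.)

the combination therapy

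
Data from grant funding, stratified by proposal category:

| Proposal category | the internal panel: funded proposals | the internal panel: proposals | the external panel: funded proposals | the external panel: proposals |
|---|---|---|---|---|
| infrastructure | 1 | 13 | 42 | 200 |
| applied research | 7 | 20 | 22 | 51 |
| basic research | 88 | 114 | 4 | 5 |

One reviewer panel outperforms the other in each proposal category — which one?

the external panel

Infrastructure: the internal panel 1/13 = 7.7%, the external panel 42/200 = 21.0% → the external panel
Applied research: the internal panel 7/20 = 35.0%, the external panel 22/51 = 43.1% → the external panel
Basic research: the internal panel 88/114 = 77.2%, the external panel 4/5 = 80.0% → the external panel
The external panel has the higher rate in all 3 groups.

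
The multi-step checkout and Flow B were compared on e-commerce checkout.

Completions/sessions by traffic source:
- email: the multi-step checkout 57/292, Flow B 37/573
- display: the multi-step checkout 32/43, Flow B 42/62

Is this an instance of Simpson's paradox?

Email: the multi-step checkout 57/292 = 19.5%, Flow B 37/573 = 6.5% → the multi-step checkout
Display: the multi-step checkout 32/43 = 74.4%, Flow B 42/62 = 67.7% → the multi-step checkout
Overall: the multi-step checkout 89/335 = 26.6%, Flow B 79/635 = 12.4% → the multi-step checkout
The multi-step checkout wins overall and in every traffic group — no reversal.

No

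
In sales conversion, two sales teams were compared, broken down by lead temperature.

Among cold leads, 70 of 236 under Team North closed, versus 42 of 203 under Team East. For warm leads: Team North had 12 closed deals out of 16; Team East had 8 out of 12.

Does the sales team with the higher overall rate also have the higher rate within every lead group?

Cold: Team North 70/236 = 29.7%, Team East 42/203 = 20.7% → Team North
Warm: Team North 12/16 = 75.0%, Team East 8/12 = 66.7% → Team North
Overall: Team North 82/252 = 32.5%, Team East 50/215 = 23.3% → Team North
Team North wins overall and in every lead group — no reversal.

Yes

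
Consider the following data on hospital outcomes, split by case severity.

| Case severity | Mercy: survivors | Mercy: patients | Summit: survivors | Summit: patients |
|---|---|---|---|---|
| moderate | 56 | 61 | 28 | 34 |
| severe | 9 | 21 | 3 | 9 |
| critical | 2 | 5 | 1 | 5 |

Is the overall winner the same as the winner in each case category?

Moderate: Mercy 56/61 = 91.8%, Summit 28/34 = 82.4% → Mercy
Severe: Mercy 9/21 = 42.9%, Summit 3/9 = 33.3% → Mercy
Critical: Mercy 2/5 = 40.0%, Summit 1/5 = 20.0% → Mercy
Overall: Mercy 67/87 = 77.0%, Summit 32/48 = 66.7% → Mercy
Mercy wins overall and in every case group — no reversal.

Yes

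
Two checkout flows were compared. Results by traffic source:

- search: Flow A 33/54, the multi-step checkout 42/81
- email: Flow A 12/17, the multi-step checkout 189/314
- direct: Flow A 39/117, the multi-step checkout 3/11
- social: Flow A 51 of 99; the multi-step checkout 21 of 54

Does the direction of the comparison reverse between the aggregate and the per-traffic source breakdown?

Yes

Search: Flow A 33/54 = 61.1%, the multi-step checkout 42/81 = 51.9% → Flow A
Email: Flow A 12/17 = 70.6%, the multi-step checkout 189/314 = 60.2% → Flow A
Direct: Flow A 39/117 = 33.3%, the multi-step checkout 3/11 = 27.3% → Flow A
Social: Flow A 51/99 = 51.5%, the multi-step checkout 21/54 = 38.9% → Flow A
Overall: Flow A 135/287 = 47.0%, the multi-step checkout 255/460 = 55.4% → the multi-step checkout
Flow A wins each traffic group but the multi-step checkout wins overall — the comparison reverses. Flow A's sessions skew toward direct, which has a lower base rate.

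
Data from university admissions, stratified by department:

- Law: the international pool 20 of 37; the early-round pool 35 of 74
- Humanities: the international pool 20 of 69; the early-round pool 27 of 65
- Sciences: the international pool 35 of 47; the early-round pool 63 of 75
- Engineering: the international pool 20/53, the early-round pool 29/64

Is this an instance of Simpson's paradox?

Law: the international pool 20/37 = 54.1%, the early-round pool 35/74 = 47.3% → the international pool
Humanities: the international pool 20/69 = 29.0%, the early-round pool 27/65 = 41.5% → the early-round pool
Sciences: the international pool 35/47 = 74.5%, the early-round pool 63/75 = 84.0% → the early-round pool
Engineering: the international pool 20/53 = 37.7%, the early-round pool 29/64 = 45.3% → the early-round pool
Overall: the international pool 95/206 = 46.1%, the early-round pool 154/278 = 55.4% → the early-round pool
Neither sweeps: the international pool wins 1 of 4 groups, the early-round pool wins 3. The early-round pool wins overall but not every group — no Simpson reversal.

No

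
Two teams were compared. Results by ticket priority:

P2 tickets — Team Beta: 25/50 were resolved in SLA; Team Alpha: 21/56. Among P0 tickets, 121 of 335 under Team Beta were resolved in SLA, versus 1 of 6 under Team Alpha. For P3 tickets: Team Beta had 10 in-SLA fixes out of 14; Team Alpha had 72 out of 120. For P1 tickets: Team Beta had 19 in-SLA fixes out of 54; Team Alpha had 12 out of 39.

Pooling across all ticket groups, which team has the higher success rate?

Team Alpha

P2: Team Beta 25/50 = 50.0%, Team Alpha 21/56 = 37.5% → Team Beta
P0: Team Beta 121/335 = 36.1%, Team Alpha 1/6 = 16.7% → Team Beta
P3: Team Beta 10/14 = 71.4%, Team Alpha 72/120 = 60.0% → Team Beta
P1: Team Beta 19/54 = 35.2%, Team Alpha 12/39 = 30.8% → Team Beta
Overall: Team Beta 175/453 = 38.6%, Team Alpha 106/221 = 48.0% → Team Alpha
(Team Beta wins every ticket group but Team Alpha wins overall — Team Beta's tickets skew toward the low-rate P0 group.)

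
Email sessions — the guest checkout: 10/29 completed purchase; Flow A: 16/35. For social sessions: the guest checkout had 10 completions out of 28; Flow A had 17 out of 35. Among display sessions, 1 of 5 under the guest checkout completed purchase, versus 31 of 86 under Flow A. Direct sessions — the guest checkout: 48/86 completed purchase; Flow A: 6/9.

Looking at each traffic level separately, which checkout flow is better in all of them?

Flow A

Email: the guest checkout 10/29 = 34.5%, Flow A 16/35 = 45.7% → Flow A
Social: the guest checkout 10/28 = 35.7%, Flow A 17/35 = 48.6% → Flow A
Display: the guest checkout 1/5 = 20.0%, Flow A 31/86 = 36.0% → Flow A
Direct: the guest checkout 48/86 = 55.8%, Flow A 6/9 = 66.7% → Flow A
Flow A has the higher rate in all 4 groups.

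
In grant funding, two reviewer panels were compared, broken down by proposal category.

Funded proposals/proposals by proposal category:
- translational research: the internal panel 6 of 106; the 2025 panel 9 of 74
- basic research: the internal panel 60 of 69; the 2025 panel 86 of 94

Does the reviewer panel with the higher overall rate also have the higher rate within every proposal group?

Yes

Translational research: the internal panel 6/106 = 5.7%, the 2025 panel 9/74 = 12.2% → the 2025 panel
Basic research: the internal panel 60/69 = 87.0%, the 2025 panel 86/94 = 91.5% → the 2025 panel
Overall: the internal panel 66/175 = 37.7%, the 2025 panel 95/168 = 56.5% → the 2025 panel
The 2025 panel wins overall and in every proposal group — no reversal.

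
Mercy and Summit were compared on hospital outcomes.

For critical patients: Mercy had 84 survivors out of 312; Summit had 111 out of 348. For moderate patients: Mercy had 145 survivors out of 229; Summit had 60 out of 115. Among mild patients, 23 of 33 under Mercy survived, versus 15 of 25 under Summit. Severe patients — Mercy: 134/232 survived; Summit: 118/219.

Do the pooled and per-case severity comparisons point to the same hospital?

No

Critical: Mercy 84/312 = 26.9%, Summit 111/348 = 31.9% → Summit
Moderate: Mercy 145/229 = 63.3%, Summit 60/115 = 52.2% → Mercy
Mild: Mercy 23/33 = 69.7%, Summit 15/25 = 60.0% → Mercy
Severe: Mercy 134/232 = 57.8%, Summit 118/219 = 53.9% → Mercy
Overall: Mercy 386/806 = 47.9%, Summit 304/707 = 43.0% → Mercy
Neither sweeps: Mercy wins 3 of 4 groups, Summit wins 1. Mercy wins overall but not every group — no Simpson reversal.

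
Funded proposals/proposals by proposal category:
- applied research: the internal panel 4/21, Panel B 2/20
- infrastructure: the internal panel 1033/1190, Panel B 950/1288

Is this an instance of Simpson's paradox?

Applied research: the internal panel 4/21 = 19.0%, Panel B 2/20 = 10.0% → the internal panel
Infrastructure: the internal panel 1033/1190 = 86.8%, Panel B 950/1288 = 73.8% → the internal panel
Overall: the internal panel 1037/1211 = 85.6%, Panel B 952/1308 = 72.8% → the internal panel
The internal panel wins overall and in every proposal group — no reversal.

No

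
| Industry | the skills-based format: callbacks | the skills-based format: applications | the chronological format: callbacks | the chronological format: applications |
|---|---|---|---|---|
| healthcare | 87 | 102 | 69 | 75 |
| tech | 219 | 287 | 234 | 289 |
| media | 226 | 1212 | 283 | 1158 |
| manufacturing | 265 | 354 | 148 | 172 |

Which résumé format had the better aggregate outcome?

Healthcare: the skills-based format 87/102 = 85.3%, the chronological format 69/75 = 92.0% → the chronological format
Tech: the skills-based format 219/287 = 76.3%, the chronological format 234/289 = 81.0% → the chronological format
Media: the skills-based format 226/1212 = 18.6%, the chronological format 283/1158 = 24.4% → the chronological format
Manufacturing: the skills-based format 265/354 = 74.9%, the chronological format 148/172 = 86.0% → the chronological format
Overall: the skills-based format 797/1955 = 40.8%, the chronological format 734/1694 = 43.3% → the chronological format

the chronological format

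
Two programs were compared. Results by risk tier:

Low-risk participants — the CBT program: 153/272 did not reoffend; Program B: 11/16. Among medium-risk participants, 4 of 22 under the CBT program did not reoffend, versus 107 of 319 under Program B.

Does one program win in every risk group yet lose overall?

Yes

Low-risk: the CBT program 153/272 = 56.2%, Program B 11/16 = 68.8% → Program B
Medium-risk: the CBT program 4/22 = 18.2%, Program B 107/319 = 33.5% → Program B
Overall: the CBT program 157/294 = 53.4%, Program B 118/335 = 35.2% → the CBT program
Program B wins each risk group but the CBT program wins overall — the comparison reverses. Program B's participants skew toward medium-risk, which has a lower base rate.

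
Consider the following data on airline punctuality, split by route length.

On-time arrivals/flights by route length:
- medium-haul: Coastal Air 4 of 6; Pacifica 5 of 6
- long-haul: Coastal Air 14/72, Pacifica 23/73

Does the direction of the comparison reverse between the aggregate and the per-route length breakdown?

Medium-haul: Coastal Air 4/6 = 66.7%, Pacifica 5/6 = 83.3% → Pacifica
Long-haul: Coastal Air 14/72 = 19.4%, Pacifica 23/73 = 31.5% → Pacifica
Overall: Coastal Air 18/78 = 23.1%, Pacifica 28/79 = 35.4% → Pacifica
Pacifica wins overall and in every route group — no reversal.

No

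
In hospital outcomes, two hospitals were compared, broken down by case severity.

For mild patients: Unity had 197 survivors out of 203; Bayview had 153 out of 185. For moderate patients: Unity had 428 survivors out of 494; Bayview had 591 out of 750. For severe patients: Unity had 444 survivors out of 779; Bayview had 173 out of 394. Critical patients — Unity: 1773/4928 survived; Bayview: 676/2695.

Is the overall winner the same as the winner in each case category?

Yes

Mild: Unity 197/203 = 97.0%, Bayview 153/185 = 82.7% → Unity
Moderate: Unity 428/494 = 86.6%, Bayview 591/750 = 78.8% → Unity
Severe: Unity 444/779 = 57.0%, Bayview 173/394 = 43.9% → Unity
Critical: Unity 1773/4928 = 36.0%, Bayview 676/2695 = 25.1% → Unity
Overall: Unity 2842/6404 = 44.4%, Bayview 1593/4024 = 39.6% → Unity
Unity wins overall and in every case group — no reversal.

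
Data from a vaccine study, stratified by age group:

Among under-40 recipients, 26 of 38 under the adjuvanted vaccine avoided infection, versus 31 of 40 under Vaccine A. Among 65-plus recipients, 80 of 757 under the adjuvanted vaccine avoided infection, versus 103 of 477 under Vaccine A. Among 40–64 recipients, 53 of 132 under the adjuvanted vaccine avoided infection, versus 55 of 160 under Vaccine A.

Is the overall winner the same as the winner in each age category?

Under-40: the adjuvanted vaccine 26/38 = 68.4%, Vaccine A 31/40 = 77.5% → Vaccine A
65-plus: the adjuvanted vaccine 80/757 = 10.6%, Vaccine A 103/477 = 21.6% → Vaccine A
40–64: the adjuvanted vaccine 53/132 = 40.2%, Vaccine A 55/160 = 34.4% → the adjuvanted vaccine
Overall: the adjuvanted vaccine 159/927 = 17.2%, Vaccine A 189/677 = 27.9% → Vaccine A
Neither sweeps: the adjuvanted vaccine wins 1 of 3 groups, Vaccine A wins 2. Vaccine A wins overall but not every group — no Simpson reversal.

No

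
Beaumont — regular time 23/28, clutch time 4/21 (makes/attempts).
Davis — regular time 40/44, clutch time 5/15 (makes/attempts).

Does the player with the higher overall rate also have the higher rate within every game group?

Regular time: Beaumont 23/28 = 82.1%, Davis 40/44 = 90.9% → Davis
Clutch time: Beaumont 4/21 = 19.0%, Davis 5/15 = 33.3% → Davis
Overall: Beaumont 27/49 = 55.1%, Davis 45/59 = 76.3% → Davis
Davis wins overall and in every game group — no reversal.

Yes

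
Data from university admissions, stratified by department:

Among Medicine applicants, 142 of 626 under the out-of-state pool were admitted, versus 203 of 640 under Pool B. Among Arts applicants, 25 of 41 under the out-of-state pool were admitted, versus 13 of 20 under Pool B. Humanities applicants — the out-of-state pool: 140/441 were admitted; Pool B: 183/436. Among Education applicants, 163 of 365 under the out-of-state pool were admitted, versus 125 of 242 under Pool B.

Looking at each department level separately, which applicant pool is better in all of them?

Pool B

Medicine: the out-of-state pool 142/626 = 22.7%, Pool B 203/640 = 31.7% → Pool B
Arts: the out-of-state pool 25/41 = 61.0%, Pool B 13/20 = 65.0% → Pool B
Humanities: the out-of-state pool 140/441 = 31.7%, Pool B 183/436 = 42.0% → Pool B
Education: the out-of-state pool 163/365 = 44.7%, Pool B 125/242 = 51.7% → Pool B
Pool B has the higher rate in all 4 groups.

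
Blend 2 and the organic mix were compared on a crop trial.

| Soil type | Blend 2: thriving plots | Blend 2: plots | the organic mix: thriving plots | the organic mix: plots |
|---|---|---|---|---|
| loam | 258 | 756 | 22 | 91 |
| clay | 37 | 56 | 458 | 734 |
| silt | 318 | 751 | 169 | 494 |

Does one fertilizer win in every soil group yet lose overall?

Loam: Blend 2 258/756 = 34.1%, the organic mix 22/91 = 24.2% → Blend 2
Clay: Blend 2 37/56 = 66.1%, the organic mix 458/734 = 62.4% → Blend 2
Silt: Blend 2 318/751 = 42.3%, the organic mix 169/494 = 34.2% → Blend 2
Overall: Blend 2 613/1563 = 39.2%, the organic mix 649/1319 = 49.2% → the organic mix
Blend 2 wins each soil group but the organic mix wins overall — the comparison reverses. Blend 2's plots skew toward loam, which has a lower base rate.

Yes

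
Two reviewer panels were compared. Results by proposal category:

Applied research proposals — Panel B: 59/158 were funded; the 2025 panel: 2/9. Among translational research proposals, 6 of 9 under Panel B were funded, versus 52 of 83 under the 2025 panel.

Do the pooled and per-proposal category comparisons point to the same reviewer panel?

No

Applied research: Panel B 59/158 = 37.3%, the 2025 panel 2/9 = 22.2% → Panel B
Translational research: Panel B 6/9 = 66.7%, the 2025 panel 52/83 = 62.7% → Panel B
Overall: Panel B 65/167 = 38.9%, the 2025 panel 54/92 = 58.7% → the 2025 panel
Panel B wins each proposal group but the 2025 panel wins overall — the comparison reverses. Panel B's proposals skew toward applied research, which has a lower base rate.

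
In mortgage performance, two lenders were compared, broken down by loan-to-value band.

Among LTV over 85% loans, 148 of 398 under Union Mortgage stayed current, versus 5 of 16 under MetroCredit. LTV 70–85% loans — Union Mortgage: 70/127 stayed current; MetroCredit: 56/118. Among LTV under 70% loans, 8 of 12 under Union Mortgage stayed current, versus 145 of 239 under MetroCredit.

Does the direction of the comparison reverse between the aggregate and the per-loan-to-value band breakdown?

LTV over 85%: Union Mortgage 148/398 = 37.2%, MetroCredit 5/16 = 31.2% → Union Mortgage
LTV 70–85%: Union Mortgage 70/127 = 55.1%, MetroCredit 56/118 = 47.5% → Union Mortgage
LTV under 70%: Union Mortgage 8/12 = 66.7%, MetroCredit 145/239 = 60.7% → Union Mortgage
Overall: Union Mortgage 226/537 = 42.1%, MetroCredit 206/373 = 55.2% → MetroCredit
Union Mortgage wins each loan-to-value group but MetroCredit wins overall — the comparison reverses. Union Mortgage's loans skew toward LTV over 85%, which has a lower base rate.

Yes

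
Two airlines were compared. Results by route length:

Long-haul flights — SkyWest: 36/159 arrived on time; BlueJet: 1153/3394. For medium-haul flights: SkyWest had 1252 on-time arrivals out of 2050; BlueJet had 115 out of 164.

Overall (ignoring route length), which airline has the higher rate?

SkyWest

Long-haul: SkyWest 36/159 = 22.6%, BlueJet 1153/3394 = 34.0% → BlueJet
Medium-haul: SkyWest 1252/2050 = 61.1%, BlueJet 115/164 = 70.1% → BlueJet
Overall: SkyWest 1288/2209 = 58.3%, BlueJet 1268/3558 = 35.6% → SkyWest
(BlueJet wins every route group but SkyWest wins overall — BlueJet's flights skew toward the low-rate long-haul group.)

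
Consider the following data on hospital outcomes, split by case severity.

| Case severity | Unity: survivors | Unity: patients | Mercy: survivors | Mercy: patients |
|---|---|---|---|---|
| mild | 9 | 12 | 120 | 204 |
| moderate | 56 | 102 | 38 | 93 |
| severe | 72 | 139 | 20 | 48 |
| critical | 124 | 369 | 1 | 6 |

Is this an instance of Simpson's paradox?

Yes

Mild: Unity 9/12 = 75.0%, Mercy 120/204 = 58.8% → Unity
Moderate: Unity 56/102 = 54.9%, Mercy 38/93 = 40.9% → Unity
Severe: Unity 72/139 = 51.8%, Mercy 20/48 = 41.7% → Unity
Critical: Unity 124/369 = 33.6%, Mercy 1/6 = 16.7% → Unity
Overall: Unity 261/622 = 42.0%, Mercy 179/351 = 51.0% → Mercy
Unity wins each case group but Mercy wins overall — the comparison reverses. Unity's patients skew toward critical, which has a lower base rate.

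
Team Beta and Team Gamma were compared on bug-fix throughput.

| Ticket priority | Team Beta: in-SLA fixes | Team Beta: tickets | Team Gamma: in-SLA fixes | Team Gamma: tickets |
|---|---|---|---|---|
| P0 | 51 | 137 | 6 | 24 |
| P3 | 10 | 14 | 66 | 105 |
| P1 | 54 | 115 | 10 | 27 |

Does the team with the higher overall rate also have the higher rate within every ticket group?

No

P0: Team Beta 51/137 = 37.2%, Team Gamma 6/24 = 25.0% → Team Beta
P3: Team Beta 10/14 = 71.4%, Team Gamma 66/105 = 62.9% → Team Beta
P1: Team Beta 54/115 = 47.0%, Team Gamma 10/27 = 37.0% → Team Beta
Overall: Team Beta 115/266 = 43.2%, Team Gamma 82/156 = 52.6% → Team Gamma
Team Beta wins each ticket group but Team Gamma wins overall — the comparison reverses. Team Beta's tickets skew toward P0, which has a lower base rate.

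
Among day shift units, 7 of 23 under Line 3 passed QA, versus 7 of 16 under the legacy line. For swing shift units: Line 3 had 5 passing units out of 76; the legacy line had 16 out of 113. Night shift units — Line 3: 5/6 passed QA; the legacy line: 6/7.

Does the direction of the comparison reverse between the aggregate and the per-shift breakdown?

Day shift: Line 3 7/23 = 30.4%, the legacy line 7/16 = 43.8% → the legacy line
Swing shift: Line 3 5/76 = 6.6%, the legacy line 16/113 = 14.2% → the legacy line
Night shift: Line 3 5/6 = 83.3%, the legacy line 6/7 = 85.7% → the legacy line
Overall: Line 3 17/105 = 16.2%, the legacy line 29/136 = 21.3% → the legacy line
The legacy line wins overall and in every shift group — no reversal.

No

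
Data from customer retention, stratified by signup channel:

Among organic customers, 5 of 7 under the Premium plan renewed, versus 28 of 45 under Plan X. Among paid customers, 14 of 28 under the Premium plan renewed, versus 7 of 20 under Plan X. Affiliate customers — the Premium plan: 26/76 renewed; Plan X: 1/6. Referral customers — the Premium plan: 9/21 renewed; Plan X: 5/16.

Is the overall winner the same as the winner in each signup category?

Organic: the Premium plan 5/7 = 71.4%, Plan X 28/45 = 62.2% → the Premium plan
Paid: the Premium plan 14/28 = 50.0%, Plan X 7/20 = 35.0% → the Premium plan
Affiliate: the Premium plan 26/76 = 34.2%, Plan X 1/6 = 16.7% → the Premium plan
Referral: the Premium plan 9/21 = 42.9%, Plan X 5/16 = 31.2% → the Premium plan
Overall: the Premium plan 54/132 = 40.9%, Plan X 41/87 = 47.1% → Plan X
The Premium plan wins each signup group but Plan X wins overall — the comparison reverses. The Premium plan's customers skew toward affiliate, which has a lower base rate.

No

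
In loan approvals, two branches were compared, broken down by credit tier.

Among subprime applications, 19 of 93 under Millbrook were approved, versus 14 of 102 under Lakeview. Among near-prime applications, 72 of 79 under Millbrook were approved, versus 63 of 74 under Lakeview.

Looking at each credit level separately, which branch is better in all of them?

Millbrook

Subprime: Millbrook 19/93 = 20.4%, Lakeview 14/102 = 13.7% → Millbrook
Near-prime: Millbrook 72/79 = 91.1%, Lakeview 63/74 = 85.1% → Millbrook
Millbrook has the higher rate in both groups.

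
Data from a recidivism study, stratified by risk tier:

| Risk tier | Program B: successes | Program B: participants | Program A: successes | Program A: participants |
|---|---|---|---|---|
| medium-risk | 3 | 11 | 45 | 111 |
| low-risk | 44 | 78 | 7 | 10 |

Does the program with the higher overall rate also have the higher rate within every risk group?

No

Medium-risk: Program B 3/11 = 27.3%, Program A 45/111 = 40.5% → Program A
Low-risk: Program B 44/78 = 56.4%, Program A 7/10 = 70.0% → Program A
Overall: Program B 47/89 = 52.8%, Program A 52/121 = 43.0% → Program B
Program A wins each risk group but Program B wins overall — the comparison reverses. Program A's participants skew toward medium-risk, which has a lower base rate.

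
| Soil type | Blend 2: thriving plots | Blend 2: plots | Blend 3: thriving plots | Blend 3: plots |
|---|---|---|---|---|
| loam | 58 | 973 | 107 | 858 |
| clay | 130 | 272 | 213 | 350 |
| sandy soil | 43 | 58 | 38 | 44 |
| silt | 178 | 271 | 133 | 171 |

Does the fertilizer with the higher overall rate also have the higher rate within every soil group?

Yes

Loam: Blend 2 58/973 = 6.0%, Blend 3 107/858 = 12.5% → Blend 3
Clay: Blend 2 130/272 = 47.8%, Blend 3 213/350 = 60.9% → Blend 3
Sandy soil: Blend 2 43/58 = 74.1%, Blend 3 38/44 = 86.4% → Blend 3
Silt: Blend 2 178/271 = 65.7%, Blend 3 133/171 = 77.8% → Blend 3
Overall: Blend 2 409/1574 = 26.0%, Blend 3 491/1423 = 34.5% → Blend 3
Blend 3 wins overall and in every soil group — no reversal.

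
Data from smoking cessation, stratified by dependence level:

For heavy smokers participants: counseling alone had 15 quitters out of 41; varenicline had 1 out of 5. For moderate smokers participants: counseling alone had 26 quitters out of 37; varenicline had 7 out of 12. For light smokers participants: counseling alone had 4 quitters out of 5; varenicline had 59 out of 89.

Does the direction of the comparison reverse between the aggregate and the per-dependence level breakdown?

Yes

Heavy smokers: counseling alone 15/41 = 36.6%, varenicline 1/5 = 20.0% → counseling alone
Moderate smokers: counseling alone 26/37 = 70.3%, varenicline 7/12 = 58.3% → counseling alone
Light smokers: counseling alone 4/5 = 80.0%, varenicline 59/89 = 66.3% → counseling alone
Overall: counseling alone 45/83 = 54.2%, varenicline 67/106 = 63.2% → varenicline
Counseling alone wins each dependence group but varenicline wins overall — the comparison reverses. Counseling alone's participants skew toward heavy smokers, which has a lower base rate.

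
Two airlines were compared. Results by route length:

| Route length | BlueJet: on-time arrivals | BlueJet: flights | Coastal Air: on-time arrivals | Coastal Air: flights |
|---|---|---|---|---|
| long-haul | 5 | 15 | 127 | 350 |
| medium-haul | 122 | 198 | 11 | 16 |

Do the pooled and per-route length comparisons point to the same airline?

Long-haul: BlueJet 5/15 = 33.3%, Coastal Air 127/350 = 36.3% → Coastal Air
Medium-haul: BlueJet 122/198 = 61.6%, Coastal Air 11/16 = 68.8% → Coastal Air
Overall: BlueJet 127/213 = 59.6%, Coastal Air 138/366 = 37.7% → BlueJet
Coastal Air wins each route group but BlueJet wins overall — the comparison reverses. Coastal Air's flights skew toward long-haul, which has a lower base rate.

No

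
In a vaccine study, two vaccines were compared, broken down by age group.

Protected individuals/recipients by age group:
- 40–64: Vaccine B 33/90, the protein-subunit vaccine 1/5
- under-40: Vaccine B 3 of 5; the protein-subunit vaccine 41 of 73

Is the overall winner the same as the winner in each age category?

No

40–64: Vaccine B 33/90 = 36.7%, the protein-subunit vaccine 1/5 = 20.0% → Vaccine B
Under-40: Vaccine B 3/5 = 60.0%, the protein-subunit vaccine 41/73 = 56.2% → Vaccine B
Overall: Vaccine B 36/95 = 37.9%, the protein-subunit vaccine 42/78 = 53.8% → the protein-subunit vaccine
Vaccine B wins each age group but the protein-subunit vaccine wins overall — the comparison reverses. Vaccine B's recipients skew toward 40–64, which has a lower base rate.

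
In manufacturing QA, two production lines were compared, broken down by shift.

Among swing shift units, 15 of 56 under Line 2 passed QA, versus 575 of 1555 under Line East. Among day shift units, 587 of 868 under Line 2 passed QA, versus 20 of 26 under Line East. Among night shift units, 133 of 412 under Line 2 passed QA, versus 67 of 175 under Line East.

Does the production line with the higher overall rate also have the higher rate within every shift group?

No

Swing shift: Line 2 15/56 = 26.8%, Line East 575/1555 = 37.0% → Line East
Day shift: Line 2 587/868 = 67.6%, Line East 20/26 = 76.9% → Line East
Night shift: Line 2 133/412 = 32.3%, Line East 67/175 = 38.3% → Line East
Overall: Line 2 735/1336 = 55.0%, Line East 662/1756 = 37.7% → Line 2
Line East wins each shift group but Line 2 wins overall — the comparison reverses. Line East's units skew toward swing shift, which has a lower base rate.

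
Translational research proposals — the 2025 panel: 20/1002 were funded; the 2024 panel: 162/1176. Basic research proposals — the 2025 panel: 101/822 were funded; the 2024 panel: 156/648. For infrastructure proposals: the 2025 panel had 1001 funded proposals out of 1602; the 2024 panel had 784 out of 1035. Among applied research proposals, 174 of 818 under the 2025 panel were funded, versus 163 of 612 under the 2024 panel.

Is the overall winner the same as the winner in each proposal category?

Yes

Translational research: the 2025 panel 20/1002 = 2.0%, the 2024 panel 162/1176 = 13.8% → the 2024 panel
Basic research: the 2025 panel 101/822 = 12.3%, the 2024 panel 156/648 = 24.1% → the 2024 panel
Infrastructure: the 2025 panel 1001/1602 = 62.5%, the 2024 panel 784/1035 = 75.7% → the 2024 panel
Applied research: the 2025 panel 174/818 = 21.3%, the 2024 panel 163/612 = 26.6% → the 2024 panel
Overall: the 2025 panel 1296/4244 = 30.5%, the 2024 panel 1265/3471 = 36.4% → the 2024 panel
The 2024 panel wins overall and in every proposal group — no reversal.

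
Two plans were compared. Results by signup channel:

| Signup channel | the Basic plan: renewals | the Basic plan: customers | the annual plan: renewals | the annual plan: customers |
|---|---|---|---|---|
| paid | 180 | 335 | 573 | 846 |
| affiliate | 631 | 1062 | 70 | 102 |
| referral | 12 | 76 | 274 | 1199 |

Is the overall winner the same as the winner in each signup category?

Paid: the Basic plan 180/335 = 53.7%, the annual plan 573/846 = 67.7% → the annual plan
Affiliate: the Basic plan 631/1062 = 59.4%, the annual plan 70/102 = 68.6% → the annual plan
Referral: the Basic plan 12/76 = 15.8%, the annual plan 274/1199 = 22.9% → the annual plan
Overall: the Basic plan 823/1473 = 55.9%, the annual plan 917/2147 = 42.7% → the Basic plan
The annual plan wins each signup group but the Basic plan wins overall — the comparison reverses. The annual plan's customers skew toward referral, which has a lower base rate.

No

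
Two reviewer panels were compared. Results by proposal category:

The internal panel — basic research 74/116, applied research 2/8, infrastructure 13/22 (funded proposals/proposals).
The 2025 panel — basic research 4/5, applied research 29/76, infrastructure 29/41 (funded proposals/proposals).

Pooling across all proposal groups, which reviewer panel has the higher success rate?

the internal panel

Basic research: the internal panel 74/116 = 63.8%, the 2025 panel 4/5 = 80.0% → the 2025 panel
Applied research: the internal panel 2/8 = 25.0%, the 2025 panel 29/76 = 38.2% → the 2025 panel
Infrastructure: the internal panel 13/22 = 59.1%, the 2025 panel 29/41 = 70.7% → the 2025 panel
Overall: the internal panel 89/146 = 61.0%, the 2025 panel 62/122 = 50.8% → the internal panel
(The 2025 panel wins every proposal group but the internal panel wins overall — the 2025 panel's proposals skew toward the low-rate applied research group.)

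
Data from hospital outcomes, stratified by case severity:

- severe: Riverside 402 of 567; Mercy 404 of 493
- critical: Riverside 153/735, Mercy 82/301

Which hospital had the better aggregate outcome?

Severe: Riverside 402/567 = 70.9%, Mercy 404/493 = 81.9% → Mercy
Critical: Riverside 153/735 = 20.8%, Mercy 82/301 = 27.2% → Mercy
Overall: Riverside 555/1302 = 42.6%, Mercy 486/794 = 61.2% → Mercy

Mercy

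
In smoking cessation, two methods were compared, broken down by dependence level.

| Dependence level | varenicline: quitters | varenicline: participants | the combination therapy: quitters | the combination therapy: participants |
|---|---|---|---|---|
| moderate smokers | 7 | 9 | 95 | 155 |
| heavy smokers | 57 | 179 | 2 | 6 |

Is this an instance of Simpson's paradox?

No

Moderate smokers: varenicline 7/9 = 77.8%, the combination therapy 95/155 = 61.3% → varenicline
Heavy smokers: varenicline 57/179 = 31.8%, the combination therapy 2/6 = 33.3% → the combination therapy
Overall: varenicline 64/188 = 34.0%, the combination therapy 97/161 = 60.2% → the combination therapy
Neither sweeps: varenicline wins 1 of 2 groups, the combination therapy wins 1. The combination therapy wins overall but not every group — no Simpson reversal.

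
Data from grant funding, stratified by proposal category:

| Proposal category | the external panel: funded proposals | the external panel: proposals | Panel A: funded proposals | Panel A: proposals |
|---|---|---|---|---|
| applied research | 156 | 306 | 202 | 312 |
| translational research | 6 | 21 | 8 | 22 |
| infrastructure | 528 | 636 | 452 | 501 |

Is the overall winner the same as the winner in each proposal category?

Applied research: the external panel 156/306 = 51.0%, Panel A 202/312 = 64.7% → Panel A
Translational research: the external panel 6/21 = 28.6%, Panel A 8/22 = 36.4% → Panel A
Infrastructure: the external panel 528/636 = 83.0%, Panel A 452/501 = 90.2% → Panel A
Overall: the external panel 690/963 = 71.7%, Panel A 662/835 = 79.3% → Panel A
Panel A wins overall and in every proposal group — no reversal.

Yes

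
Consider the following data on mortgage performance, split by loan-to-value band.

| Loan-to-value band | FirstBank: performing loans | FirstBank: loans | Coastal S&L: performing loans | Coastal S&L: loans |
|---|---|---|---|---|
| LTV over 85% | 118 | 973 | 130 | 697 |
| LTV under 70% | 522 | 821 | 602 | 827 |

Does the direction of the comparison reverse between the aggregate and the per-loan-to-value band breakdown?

No

LTV over 85%: FirstBank 118/973 = 12.1%, Coastal S&L 130/697 = 18.7% → Coastal S&L
LTV under 70%: FirstBank 522/821 = 63.6%, Coastal S&L 602/827 = 72.8% → Coastal S&L
Overall: FirstBank 640/1794 = 35.7%, Coastal S&L 732/1524 = 48.0% → Coastal S&L
Coastal S&L wins overall and in every loan-to-value group — no reversal.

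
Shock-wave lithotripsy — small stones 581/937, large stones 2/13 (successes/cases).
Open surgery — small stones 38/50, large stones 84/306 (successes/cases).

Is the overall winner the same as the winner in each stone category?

Small stones: shock-wave lithotripsy 581/937 = 62.0%, open surgery 38/50 = 76.0% → open surgery
Large stones: shock-wave lithotripsy 2/13 = 15.4%, open surgery 84/306 = 27.5% → open surgery
Overall: shock-wave lithotripsy 583/950 = 61.4%, open surgery 122/356 = 34.3% → shock-wave lithotripsy
Open surgery wins each stone group but shock-wave lithotripsy wins overall — the comparison reverses. Open surgery's cases skew toward large stones, which has a lower base rate.

No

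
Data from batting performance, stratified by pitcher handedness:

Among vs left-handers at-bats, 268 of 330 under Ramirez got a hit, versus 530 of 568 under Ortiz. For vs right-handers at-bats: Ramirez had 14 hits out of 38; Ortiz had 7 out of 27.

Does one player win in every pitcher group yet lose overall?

No

Vs left-handers: Ramirez 268/330 = 81.2%, Ortiz 530/568 = 93.3% → Ortiz
Vs right-handers: Ramirez 14/38 = 36.8%, Ortiz 7/27 = 25.9% → Ramirez
Overall: Ramirez 282/368 = 76.6%, Ortiz 537/595 = 90.3% → Ortiz
Neither sweeps: Ramirez wins 1 of 2 groups, Ortiz wins 1. Ortiz wins overall but not every group — no Simpson reversal.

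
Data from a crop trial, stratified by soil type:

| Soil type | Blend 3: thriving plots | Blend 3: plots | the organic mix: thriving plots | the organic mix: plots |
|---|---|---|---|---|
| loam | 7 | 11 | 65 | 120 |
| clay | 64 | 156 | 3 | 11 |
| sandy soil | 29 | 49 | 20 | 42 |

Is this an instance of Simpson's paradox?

Loam: Blend 3 7/11 = 63.6%, the organic mix 65/120 = 54.2% → Blend 3
Clay: Blend 3 64/156 = 41.0%, the organic mix 3/11 = 27.3% → Blend 3
Sandy soil: Blend 3 29/49 = 59.2%, the organic mix 20/42 = 47.6% → Blend 3
Overall: Blend 3 100/216 = 46.3%, the organic mix 88/173 = 50.9% → the organic mix
Blend 3 wins each soil group but the organic mix wins overall — the comparison reverses. Blend 3's plots skew toward clay, which has a lower base rate.

Yes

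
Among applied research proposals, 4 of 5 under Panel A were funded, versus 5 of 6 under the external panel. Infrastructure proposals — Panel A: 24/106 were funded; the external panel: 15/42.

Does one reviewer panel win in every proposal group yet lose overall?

No

Applied research: Panel A 4/5 = 80.0%, the external panel 5/6 = 83.3% → the external panel
Infrastructure: Panel A 24/106 = 22.6%, the external panel 15/42 = 35.7% → the external panel
Overall: Panel A 28/111 = 25.2%, the external panel 20/48 = 41.7% → the external panel
The external panel wins overall and in every proposal group — no reversal.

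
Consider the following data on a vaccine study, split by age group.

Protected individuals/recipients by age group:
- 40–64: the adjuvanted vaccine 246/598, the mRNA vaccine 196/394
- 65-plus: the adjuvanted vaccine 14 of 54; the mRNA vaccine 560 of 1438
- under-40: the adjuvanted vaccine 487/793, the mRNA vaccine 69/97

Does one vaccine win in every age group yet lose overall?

Yes

40–64: the adjuvanted vaccine 246/598 = 41.1%, the mRNA vaccine 196/394 = 49.7% → the mRNA vaccine
65-plus: the adjuvanted vaccine 14/54 = 25.9%, the mRNA vaccine 560/1438 = 38.9% → the mRNA vaccine
Under-40: the adjuvanted vaccine 487/793 = 61.4%, the mRNA vaccine 69/97 = 71.1% → the mRNA vaccine
Overall: the adjuvanted vaccine 747/1445 = 51.7%, the mRNA vaccine 825/1929 = 42.8% → the adjuvanted vaccine
The mRNA vaccine wins each age group but the adjuvanted vaccine wins overall — the comparison reverses. The mRNA vaccine's recipients skew toward 65-plus, which has a lower base rate.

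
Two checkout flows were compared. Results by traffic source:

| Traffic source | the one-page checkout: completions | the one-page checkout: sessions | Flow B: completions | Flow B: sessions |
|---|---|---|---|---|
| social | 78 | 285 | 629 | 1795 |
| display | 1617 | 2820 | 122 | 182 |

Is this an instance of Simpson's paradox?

Social: the one-page checkout 78/285 = 27.4%, Flow B 629/1795 = 35.0% → Flow B
Display: the one-page checkout 1617/2820 = 57.3%, Flow B 122/182 = 67.0% → Flow B
Overall: the one-page checkout 1695/3105 = 54.6%, Flow B 751/1977 = 38.0% → the one-page checkout
Flow B wins each traffic group but the one-page checkout wins overall — the comparison reverses. Flow B's sessions skew toward social, which has a lower base rate.

Yes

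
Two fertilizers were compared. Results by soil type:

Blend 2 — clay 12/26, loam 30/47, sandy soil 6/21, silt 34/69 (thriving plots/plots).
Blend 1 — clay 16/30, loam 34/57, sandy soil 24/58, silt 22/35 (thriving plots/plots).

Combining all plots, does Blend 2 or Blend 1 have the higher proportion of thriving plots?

Blend 1

Clay: Blend 2 12/26 = 46.2%, Blend 1 16/30 = 53.3% → Blend 1
Loam: Blend 2 30/47 = 63.8%, Blend 1 34/57 = 59.6% → Blend 2
Sandy soil: Blend 2 6/21 = 28.6%, Blend 1 24/58 = 41.4% → Blend 1
Silt: Blend 2 34/69 = 49.3%, Blend 1 22/35 = 62.9% → Blend 1
Overall: Blend 2 82/163 = 50.3%, Blend 1 96/180 = 53.3% → Blend 1
(Neither sweeps every soil group, but Blend 1 has the higher pooled rate.)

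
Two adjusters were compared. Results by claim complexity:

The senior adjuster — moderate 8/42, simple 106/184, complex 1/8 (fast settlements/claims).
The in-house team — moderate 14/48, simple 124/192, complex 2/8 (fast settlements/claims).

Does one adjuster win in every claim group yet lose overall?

Moderate: the senior adjuster 8/42 = 19.0%, the in-house team 14/48 = 29.2% → the in-house team
Simple: the senior adjuster 106/184 = 57.6%, the in-house team 124/192 = 64.6% → the in-house team
Complex: the senior adjuster 1/8 = 12.5%, the in-house team 2/8 = 25.0% → the in-house team
Overall: the senior adjuster 115/234 = 49.1%, the in-house team 140/248 = 56.5% → the in-house team
The in-house team wins overall and in every claim group — no reversal.

No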